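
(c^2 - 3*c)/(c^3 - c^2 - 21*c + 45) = c/(c^2 + 2*c - 15)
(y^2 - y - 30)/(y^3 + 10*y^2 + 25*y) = (y - 6)/(y*(y + 5))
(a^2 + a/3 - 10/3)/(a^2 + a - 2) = (a - 5/3)/(a - 1)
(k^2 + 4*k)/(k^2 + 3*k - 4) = k/(k - 1)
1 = 1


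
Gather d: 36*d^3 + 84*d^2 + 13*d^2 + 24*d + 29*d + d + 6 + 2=36*d^3 + 97*d^2 + 54*d + 8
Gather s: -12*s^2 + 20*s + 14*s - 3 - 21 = -12*s^2 + 34*s - 24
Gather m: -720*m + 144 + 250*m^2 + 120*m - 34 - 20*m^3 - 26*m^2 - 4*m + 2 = -20*m^3 + 224*m^2 - 604*m + 112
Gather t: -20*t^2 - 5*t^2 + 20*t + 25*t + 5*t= -25*t^2 + 50*t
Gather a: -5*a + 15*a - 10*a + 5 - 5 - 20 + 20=0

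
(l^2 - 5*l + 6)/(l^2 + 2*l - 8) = (l - 3)/(l + 4)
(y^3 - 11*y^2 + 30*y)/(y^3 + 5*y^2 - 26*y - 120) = y*(y - 6)/(y^2 + 10*y + 24)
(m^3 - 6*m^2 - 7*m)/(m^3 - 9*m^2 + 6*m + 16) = m*(m - 7)/(m^2 - 10*m + 16)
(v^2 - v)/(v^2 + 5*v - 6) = v/(v + 6)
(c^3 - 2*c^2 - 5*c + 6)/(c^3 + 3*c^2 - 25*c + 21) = (c + 2)/(c + 7)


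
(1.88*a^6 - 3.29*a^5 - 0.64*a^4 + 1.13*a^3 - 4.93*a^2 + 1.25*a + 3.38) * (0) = 0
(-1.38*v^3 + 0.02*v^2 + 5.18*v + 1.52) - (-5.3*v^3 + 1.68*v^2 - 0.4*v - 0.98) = 3.92*v^3 - 1.66*v^2 + 5.58*v + 2.5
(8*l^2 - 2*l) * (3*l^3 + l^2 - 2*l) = 24*l^5 + 2*l^4 - 18*l^3 + 4*l^2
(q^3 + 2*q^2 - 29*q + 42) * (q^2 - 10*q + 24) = q^5 - 8*q^4 - 25*q^3 + 380*q^2 - 1116*q + 1008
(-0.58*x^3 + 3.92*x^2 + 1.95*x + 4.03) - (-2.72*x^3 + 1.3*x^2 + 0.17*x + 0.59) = 2.14*x^3 + 2.62*x^2 + 1.78*x + 3.44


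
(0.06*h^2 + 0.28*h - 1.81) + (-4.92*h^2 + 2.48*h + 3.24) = -4.86*h^2 + 2.76*h + 1.43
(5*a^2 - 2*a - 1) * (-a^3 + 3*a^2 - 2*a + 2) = -5*a^5 + 17*a^4 - 15*a^3 + 11*a^2 - 2*a - 2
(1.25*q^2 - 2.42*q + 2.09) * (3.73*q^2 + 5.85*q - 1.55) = 4.6625*q^4 - 1.7141*q^3 - 8.2988*q^2 + 15.9775*q - 3.2395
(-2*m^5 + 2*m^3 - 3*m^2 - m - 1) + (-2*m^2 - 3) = -2*m^5 + 2*m^3 - 5*m^2 - m - 4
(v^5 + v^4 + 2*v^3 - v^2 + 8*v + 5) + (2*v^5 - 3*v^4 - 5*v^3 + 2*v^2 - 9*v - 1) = 3*v^5 - 2*v^4 - 3*v^3 + v^2 - v + 4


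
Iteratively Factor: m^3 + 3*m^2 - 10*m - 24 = (m - 3)*(m^2 + 6*m + 8) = (m - 3)*(m + 4)*(m + 2)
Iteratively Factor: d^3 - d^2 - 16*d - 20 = (d + 2)*(d^2 - 3*d - 10) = (d + 2)^2*(d - 5)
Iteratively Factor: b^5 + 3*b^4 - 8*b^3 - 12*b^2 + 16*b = (b + 2)*(b^4 + b^3 - 10*b^2 + 8*b) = (b - 1)*(b + 2)*(b^3 + 2*b^2 - 8*b) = b*(b - 1)*(b + 2)*(b^2 + 2*b - 8) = b*(b - 2)*(b - 1)*(b + 2)*(b + 4)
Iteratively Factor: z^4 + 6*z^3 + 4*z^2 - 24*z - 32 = (z + 2)*(z^3 + 4*z^2 - 4*z - 16) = (z + 2)^2*(z^2 + 2*z - 8) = (z - 2)*(z + 2)^2*(z + 4)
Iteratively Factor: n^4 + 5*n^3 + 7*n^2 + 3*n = (n)*(n^3 + 5*n^2 + 7*n + 3) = n*(n + 1)*(n^2 + 4*n + 3) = n*(n + 1)^2*(n + 3)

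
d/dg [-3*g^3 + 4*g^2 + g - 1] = -9*g^2 + 8*g + 1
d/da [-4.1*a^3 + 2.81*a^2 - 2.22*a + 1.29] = -12.3*a^2 + 5.62*a - 2.22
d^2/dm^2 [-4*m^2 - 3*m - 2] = -8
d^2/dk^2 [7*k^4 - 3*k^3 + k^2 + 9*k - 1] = 84*k^2 - 18*k + 2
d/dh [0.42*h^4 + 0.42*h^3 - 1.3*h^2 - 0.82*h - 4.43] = 1.68*h^3 + 1.26*h^2 - 2.6*h - 0.82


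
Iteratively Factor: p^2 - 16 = (p + 4)*(p - 4)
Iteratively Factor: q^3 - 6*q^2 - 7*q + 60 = (q - 4)*(q^2 - 2*q - 15) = (q - 4)*(q + 3)*(q - 5)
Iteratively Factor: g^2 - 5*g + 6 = (g - 2)*(g - 3)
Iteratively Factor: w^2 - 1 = (w + 1)*(w - 1)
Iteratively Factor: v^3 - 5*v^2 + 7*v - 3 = (v - 1)*(v^2 - 4*v + 3) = (v - 1)^2*(v - 3)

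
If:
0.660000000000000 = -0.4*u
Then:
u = -1.65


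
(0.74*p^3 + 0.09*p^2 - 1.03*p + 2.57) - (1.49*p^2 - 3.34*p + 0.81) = 0.74*p^3 - 1.4*p^2 + 2.31*p + 1.76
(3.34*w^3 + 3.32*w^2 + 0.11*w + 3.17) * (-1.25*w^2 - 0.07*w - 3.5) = -4.175*w^5 - 4.3838*w^4 - 12.0599*w^3 - 15.5902*w^2 - 0.6069*w - 11.095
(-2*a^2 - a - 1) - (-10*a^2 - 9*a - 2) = 8*a^2 + 8*a + 1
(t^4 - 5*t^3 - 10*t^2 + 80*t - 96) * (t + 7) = t^5 + 2*t^4 - 45*t^3 + 10*t^2 + 464*t - 672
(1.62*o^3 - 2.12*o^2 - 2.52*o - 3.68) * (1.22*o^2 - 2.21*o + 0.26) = 1.9764*o^5 - 6.1666*o^4 + 2.032*o^3 + 0.5284*o^2 + 7.4776*o - 0.9568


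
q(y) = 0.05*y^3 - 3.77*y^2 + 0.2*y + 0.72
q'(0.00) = 0.20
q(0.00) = 0.72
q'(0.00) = 0.20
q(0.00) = 0.72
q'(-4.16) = 34.16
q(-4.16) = -68.95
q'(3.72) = -25.77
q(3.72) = -48.13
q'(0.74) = -5.30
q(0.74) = -1.18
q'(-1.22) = 9.62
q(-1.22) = -5.23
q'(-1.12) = 8.83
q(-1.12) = -4.30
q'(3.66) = -25.39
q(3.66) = -46.60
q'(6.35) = -41.63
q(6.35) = -137.22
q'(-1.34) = 10.57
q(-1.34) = -6.44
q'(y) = 0.15*y^2 - 7.54*y + 0.2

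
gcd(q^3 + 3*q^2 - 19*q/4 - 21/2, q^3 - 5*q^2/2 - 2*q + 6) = q^2 - q/2 - 3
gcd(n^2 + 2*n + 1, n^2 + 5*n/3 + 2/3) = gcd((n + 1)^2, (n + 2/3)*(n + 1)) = n + 1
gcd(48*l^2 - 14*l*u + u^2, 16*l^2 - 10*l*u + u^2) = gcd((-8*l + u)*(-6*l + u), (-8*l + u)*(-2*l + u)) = -8*l + u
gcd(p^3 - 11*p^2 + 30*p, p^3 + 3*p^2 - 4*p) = p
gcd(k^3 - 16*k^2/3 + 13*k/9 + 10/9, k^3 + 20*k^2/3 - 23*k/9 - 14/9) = k^2 - k/3 - 2/9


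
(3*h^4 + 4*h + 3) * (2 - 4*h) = -12*h^5 + 6*h^4 - 16*h^2 - 4*h + 6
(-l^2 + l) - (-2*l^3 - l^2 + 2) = 2*l^3 + l - 2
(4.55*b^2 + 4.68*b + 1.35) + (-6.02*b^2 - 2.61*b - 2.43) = -1.47*b^2 + 2.07*b - 1.08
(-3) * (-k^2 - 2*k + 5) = 3*k^2 + 6*k - 15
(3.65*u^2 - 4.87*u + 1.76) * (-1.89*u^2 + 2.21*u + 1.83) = -6.8985*u^4 + 17.2708*u^3 - 7.4096*u^2 - 5.0225*u + 3.2208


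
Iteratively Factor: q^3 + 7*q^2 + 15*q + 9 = (q + 1)*(q^2 + 6*q + 9) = (q + 1)*(q + 3)*(q + 3)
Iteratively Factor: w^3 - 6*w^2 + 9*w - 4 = (w - 1)*(w^2 - 5*w + 4) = (w - 4)*(w - 1)*(w - 1)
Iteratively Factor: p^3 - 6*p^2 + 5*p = (p - 1)*(p^2 - 5*p) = (p - 5)*(p - 1)*(p)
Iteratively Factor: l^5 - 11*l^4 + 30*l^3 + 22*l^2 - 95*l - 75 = (l - 3)*(l^4 - 8*l^3 + 6*l^2 + 40*l + 25) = (l - 3)*(l + 1)*(l^3 - 9*l^2 + 15*l + 25) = (l - 5)*(l - 3)*(l + 1)*(l^2 - 4*l - 5) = (l - 5)^2*(l - 3)*(l + 1)*(l + 1)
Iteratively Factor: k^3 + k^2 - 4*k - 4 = (k - 2)*(k^2 + 3*k + 2) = (k - 2)*(k + 2)*(k + 1)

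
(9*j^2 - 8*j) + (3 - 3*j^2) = 6*j^2 - 8*j + 3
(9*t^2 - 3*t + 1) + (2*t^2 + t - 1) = 11*t^2 - 2*t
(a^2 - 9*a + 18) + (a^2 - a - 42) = 2*a^2 - 10*a - 24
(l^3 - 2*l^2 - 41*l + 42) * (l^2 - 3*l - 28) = l^5 - 5*l^4 - 63*l^3 + 221*l^2 + 1022*l - 1176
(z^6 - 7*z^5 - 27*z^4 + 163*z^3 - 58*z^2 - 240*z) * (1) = z^6 - 7*z^5 - 27*z^4 + 163*z^3 - 58*z^2 - 240*z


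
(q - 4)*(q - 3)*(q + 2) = q^3 - 5*q^2 - 2*q + 24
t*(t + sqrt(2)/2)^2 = t^3 + sqrt(2)*t^2 + t/2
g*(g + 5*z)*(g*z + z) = g^3*z + 5*g^2*z^2 + g^2*z + 5*g*z^2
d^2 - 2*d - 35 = (d - 7)*(d + 5)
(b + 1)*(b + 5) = b^2 + 6*b + 5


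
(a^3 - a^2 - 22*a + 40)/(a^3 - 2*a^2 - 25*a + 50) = (a - 4)/(a - 5)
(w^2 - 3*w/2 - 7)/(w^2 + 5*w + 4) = (w^2 - 3*w/2 - 7)/(w^2 + 5*w + 4)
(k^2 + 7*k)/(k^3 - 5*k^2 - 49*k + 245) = k/(k^2 - 12*k + 35)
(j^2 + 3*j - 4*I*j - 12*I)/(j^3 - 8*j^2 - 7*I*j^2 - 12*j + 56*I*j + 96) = (j + 3)/(j^2 - j*(8 + 3*I) + 24*I)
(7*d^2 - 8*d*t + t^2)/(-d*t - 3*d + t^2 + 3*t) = (-7*d + t)/(t + 3)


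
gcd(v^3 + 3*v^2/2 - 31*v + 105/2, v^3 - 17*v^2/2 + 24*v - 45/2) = v^2 - 11*v/2 + 15/2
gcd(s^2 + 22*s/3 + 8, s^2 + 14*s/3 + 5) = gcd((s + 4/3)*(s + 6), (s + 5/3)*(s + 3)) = 1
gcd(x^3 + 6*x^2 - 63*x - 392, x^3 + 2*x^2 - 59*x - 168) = x^2 - x - 56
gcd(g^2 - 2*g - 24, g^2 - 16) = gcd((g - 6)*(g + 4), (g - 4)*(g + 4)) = g + 4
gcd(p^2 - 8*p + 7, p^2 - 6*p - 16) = 1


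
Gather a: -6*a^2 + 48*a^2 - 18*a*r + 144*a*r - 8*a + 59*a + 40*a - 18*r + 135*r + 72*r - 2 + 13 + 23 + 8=42*a^2 + a*(126*r + 91) + 189*r + 42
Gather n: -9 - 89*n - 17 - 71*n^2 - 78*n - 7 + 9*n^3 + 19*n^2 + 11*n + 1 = 9*n^3 - 52*n^2 - 156*n - 32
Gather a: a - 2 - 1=a - 3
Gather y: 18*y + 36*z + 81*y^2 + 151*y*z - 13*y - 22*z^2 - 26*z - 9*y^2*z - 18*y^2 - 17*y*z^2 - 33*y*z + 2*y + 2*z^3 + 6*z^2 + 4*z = y^2*(63 - 9*z) + y*(-17*z^2 + 118*z + 7) + 2*z^3 - 16*z^2 + 14*z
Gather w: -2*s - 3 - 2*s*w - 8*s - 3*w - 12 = -10*s + w*(-2*s - 3) - 15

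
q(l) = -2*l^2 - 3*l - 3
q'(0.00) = -3.00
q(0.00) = -3.00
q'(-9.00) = 33.00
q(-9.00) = -138.00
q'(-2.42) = 6.68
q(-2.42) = -7.45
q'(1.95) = -10.80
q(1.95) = -16.46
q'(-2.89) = 8.56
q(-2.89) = -11.03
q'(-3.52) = 11.08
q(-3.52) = -17.22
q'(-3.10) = 9.40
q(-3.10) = -12.92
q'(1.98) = -10.92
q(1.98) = -16.78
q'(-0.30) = -1.80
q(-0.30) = -2.28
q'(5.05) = -23.20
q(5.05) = -69.16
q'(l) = -4*l - 3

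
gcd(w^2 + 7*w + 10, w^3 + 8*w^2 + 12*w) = w + 2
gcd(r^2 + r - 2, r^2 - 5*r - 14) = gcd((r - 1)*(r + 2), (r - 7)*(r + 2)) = r + 2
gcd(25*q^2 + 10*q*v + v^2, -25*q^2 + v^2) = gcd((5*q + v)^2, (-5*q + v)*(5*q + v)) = 5*q + v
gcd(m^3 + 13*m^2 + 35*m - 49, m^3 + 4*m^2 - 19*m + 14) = m^2 + 6*m - 7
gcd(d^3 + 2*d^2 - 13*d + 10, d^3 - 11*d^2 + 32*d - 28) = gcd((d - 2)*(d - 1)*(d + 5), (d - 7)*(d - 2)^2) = d - 2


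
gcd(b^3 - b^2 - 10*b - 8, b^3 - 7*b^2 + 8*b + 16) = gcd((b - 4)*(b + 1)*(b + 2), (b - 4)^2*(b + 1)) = b^2 - 3*b - 4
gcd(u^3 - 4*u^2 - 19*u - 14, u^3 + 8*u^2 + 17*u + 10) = u^2 + 3*u + 2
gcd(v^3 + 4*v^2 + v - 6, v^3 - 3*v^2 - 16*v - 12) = v + 2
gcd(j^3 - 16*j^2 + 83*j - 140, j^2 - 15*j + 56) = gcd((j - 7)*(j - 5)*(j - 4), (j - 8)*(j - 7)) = j - 7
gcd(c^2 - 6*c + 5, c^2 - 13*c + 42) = 1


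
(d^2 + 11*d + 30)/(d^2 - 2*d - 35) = (d + 6)/(d - 7)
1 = 1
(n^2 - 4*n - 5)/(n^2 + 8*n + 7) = (n - 5)/(n + 7)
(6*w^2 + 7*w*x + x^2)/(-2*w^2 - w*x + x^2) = (6*w + x)/(-2*w + x)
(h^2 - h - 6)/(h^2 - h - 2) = (-h^2 + h + 6)/(-h^2 + h + 2)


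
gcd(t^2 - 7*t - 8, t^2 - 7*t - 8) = t^2 - 7*t - 8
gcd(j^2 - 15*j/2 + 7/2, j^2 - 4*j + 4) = 1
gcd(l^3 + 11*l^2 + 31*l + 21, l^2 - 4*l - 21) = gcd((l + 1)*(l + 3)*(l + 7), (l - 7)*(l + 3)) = l + 3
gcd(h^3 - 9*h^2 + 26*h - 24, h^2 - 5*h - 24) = 1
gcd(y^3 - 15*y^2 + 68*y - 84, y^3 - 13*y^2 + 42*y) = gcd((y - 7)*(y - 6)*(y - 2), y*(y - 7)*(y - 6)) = y^2 - 13*y + 42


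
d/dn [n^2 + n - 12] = 2*n + 1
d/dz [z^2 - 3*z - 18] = 2*z - 3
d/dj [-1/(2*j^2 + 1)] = 4*j/(2*j^2 + 1)^2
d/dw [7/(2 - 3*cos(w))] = -21*sin(w)/(3*cos(w) - 2)^2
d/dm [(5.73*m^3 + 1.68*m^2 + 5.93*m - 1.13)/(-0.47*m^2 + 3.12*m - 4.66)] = (-2.6931*m^4 + 35.7552*m^3 - 72.0767*m^2 - 16.7198*m - 24.1082)/(0.2209*m^4 - 2.9328*m^3 + 14.1148*m^2 - 29.0784*m + 21.7156)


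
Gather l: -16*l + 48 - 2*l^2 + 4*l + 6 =-2*l^2 - 12*l + 54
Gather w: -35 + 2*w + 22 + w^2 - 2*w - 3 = w^2 - 16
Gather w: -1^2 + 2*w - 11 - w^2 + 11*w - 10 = -w^2 + 13*w - 22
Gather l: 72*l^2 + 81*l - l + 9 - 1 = 72*l^2 + 80*l + 8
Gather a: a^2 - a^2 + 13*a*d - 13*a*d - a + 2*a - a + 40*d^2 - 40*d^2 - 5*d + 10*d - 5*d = 0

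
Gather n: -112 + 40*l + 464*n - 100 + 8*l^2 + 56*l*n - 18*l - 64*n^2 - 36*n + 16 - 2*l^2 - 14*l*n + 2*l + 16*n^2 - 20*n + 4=6*l^2 + 24*l - 48*n^2 + n*(42*l + 408) - 192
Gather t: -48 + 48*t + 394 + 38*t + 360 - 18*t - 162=68*t + 544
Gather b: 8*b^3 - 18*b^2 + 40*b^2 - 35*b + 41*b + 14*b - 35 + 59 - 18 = 8*b^3 + 22*b^2 + 20*b + 6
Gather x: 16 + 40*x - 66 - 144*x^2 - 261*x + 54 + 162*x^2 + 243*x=18*x^2 + 22*x + 4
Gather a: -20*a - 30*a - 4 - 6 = -50*a - 10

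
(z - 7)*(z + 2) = z^2 - 5*z - 14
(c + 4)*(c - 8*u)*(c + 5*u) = c^3 - 3*c^2*u + 4*c^2 - 40*c*u^2 - 12*c*u - 160*u^2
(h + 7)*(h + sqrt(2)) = h^2 + sqrt(2)*h + 7*h + 7*sqrt(2)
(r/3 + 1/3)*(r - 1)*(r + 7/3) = r^3/3 + 7*r^2/9 - r/3 - 7/9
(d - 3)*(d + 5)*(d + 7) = d^3 + 9*d^2 - d - 105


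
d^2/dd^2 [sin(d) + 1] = -sin(d)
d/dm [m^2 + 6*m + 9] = 2*m + 6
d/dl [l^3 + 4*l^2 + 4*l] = 3*l^2 + 8*l + 4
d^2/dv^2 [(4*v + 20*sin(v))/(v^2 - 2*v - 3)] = 4*(-8*(v - 1)^2*(v + 5*sin(v)) + 2*(-v + 2*(1 - v)*(5*cos(v) + 1) - 5*sin(v))*(-v^2 + 2*v + 3) + 5*(-v^2 + 2*v + 3)^2*sin(v))/(-v^2 + 2*v + 3)^3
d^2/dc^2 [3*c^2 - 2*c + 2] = 6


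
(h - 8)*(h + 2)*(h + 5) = h^3 - h^2 - 46*h - 80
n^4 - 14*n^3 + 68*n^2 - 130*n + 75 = (n - 5)^2*(n - 3)*(n - 1)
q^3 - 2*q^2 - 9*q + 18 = (q - 3)*(q - 2)*(q + 3)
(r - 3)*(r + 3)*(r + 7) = r^3 + 7*r^2 - 9*r - 63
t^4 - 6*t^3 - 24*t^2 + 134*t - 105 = (t - 7)*(t - 3)*(t - 1)*(t + 5)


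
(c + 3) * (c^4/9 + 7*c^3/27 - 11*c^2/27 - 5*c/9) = c^5/9 + 16*c^4/27 + 10*c^3/27 - 16*c^2/9 - 5*c/3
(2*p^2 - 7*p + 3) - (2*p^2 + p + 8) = -8*p - 5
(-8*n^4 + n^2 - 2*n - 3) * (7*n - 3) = -56*n^5 + 24*n^4 + 7*n^3 - 17*n^2 - 15*n + 9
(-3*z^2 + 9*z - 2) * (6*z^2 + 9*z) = -18*z^4 + 27*z^3 + 69*z^2 - 18*z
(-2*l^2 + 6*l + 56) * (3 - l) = 2*l^3 - 12*l^2 - 38*l + 168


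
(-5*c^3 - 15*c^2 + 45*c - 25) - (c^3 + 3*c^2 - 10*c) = -6*c^3 - 18*c^2 + 55*c - 25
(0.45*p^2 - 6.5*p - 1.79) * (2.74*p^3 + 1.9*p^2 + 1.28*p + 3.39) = 1.233*p^5 - 16.955*p^4 - 16.6786*p^3 - 10.1955*p^2 - 24.3262*p - 6.0681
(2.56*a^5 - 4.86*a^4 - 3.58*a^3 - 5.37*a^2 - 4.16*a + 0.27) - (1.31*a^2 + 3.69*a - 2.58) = 2.56*a^5 - 4.86*a^4 - 3.58*a^3 - 6.68*a^2 - 7.85*a + 2.85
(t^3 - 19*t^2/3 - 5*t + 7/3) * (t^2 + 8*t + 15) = t^5 + 5*t^4/3 - 122*t^3/3 - 398*t^2/3 - 169*t/3 + 35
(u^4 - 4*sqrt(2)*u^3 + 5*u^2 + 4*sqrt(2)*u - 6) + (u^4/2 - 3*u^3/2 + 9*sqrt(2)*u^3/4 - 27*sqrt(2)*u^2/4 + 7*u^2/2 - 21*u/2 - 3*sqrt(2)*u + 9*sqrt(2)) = 3*u^4/2 - 7*sqrt(2)*u^3/4 - 3*u^3/2 - 27*sqrt(2)*u^2/4 + 17*u^2/2 - 21*u/2 + sqrt(2)*u - 6 + 9*sqrt(2)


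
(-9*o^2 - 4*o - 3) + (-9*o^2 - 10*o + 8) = -18*o^2 - 14*o + 5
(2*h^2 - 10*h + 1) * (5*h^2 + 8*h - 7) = 10*h^4 - 34*h^3 - 89*h^2 + 78*h - 7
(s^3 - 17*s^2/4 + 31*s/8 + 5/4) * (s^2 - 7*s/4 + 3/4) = s^5 - 6*s^4 + 193*s^3/16 - 279*s^2/32 + 23*s/32 + 15/16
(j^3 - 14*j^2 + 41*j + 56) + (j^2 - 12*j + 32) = j^3 - 13*j^2 + 29*j + 88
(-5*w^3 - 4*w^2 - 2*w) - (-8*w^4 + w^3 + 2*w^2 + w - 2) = 8*w^4 - 6*w^3 - 6*w^2 - 3*w + 2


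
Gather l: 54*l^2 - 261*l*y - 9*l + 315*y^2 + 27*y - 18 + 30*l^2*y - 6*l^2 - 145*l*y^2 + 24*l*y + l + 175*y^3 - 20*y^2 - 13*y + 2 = l^2*(30*y + 48) + l*(-145*y^2 - 237*y - 8) + 175*y^3 + 295*y^2 + 14*y - 16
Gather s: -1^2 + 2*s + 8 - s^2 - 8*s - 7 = -s^2 - 6*s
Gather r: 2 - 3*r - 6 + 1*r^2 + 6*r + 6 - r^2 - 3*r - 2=0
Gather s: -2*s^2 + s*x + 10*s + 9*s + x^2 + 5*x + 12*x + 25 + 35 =-2*s^2 + s*(x + 19) + x^2 + 17*x + 60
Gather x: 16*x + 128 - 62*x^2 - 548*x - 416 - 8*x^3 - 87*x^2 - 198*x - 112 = -8*x^3 - 149*x^2 - 730*x - 400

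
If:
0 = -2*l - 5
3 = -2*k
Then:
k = -3/2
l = -5/2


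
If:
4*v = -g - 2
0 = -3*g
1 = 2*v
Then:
No Solution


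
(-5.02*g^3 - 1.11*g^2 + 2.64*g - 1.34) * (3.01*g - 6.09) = -15.1102*g^4 + 27.2307*g^3 + 14.7063*g^2 - 20.111*g + 8.1606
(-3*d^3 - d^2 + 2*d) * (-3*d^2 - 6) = 9*d^5 + 3*d^4 + 12*d^3 + 6*d^2 - 12*d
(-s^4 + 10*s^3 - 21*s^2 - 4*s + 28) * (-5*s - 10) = 5*s^5 - 40*s^4 + 5*s^3 + 230*s^2 - 100*s - 280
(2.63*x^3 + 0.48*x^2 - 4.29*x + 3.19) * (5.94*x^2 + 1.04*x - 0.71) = 15.6222*x^5 + 5.5864*x^4 - 26.8507*x^3 + 14.1462*x^2 + 6.3635*x - 2.2649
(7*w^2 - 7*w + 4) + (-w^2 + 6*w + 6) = 6*w^2 - w + 10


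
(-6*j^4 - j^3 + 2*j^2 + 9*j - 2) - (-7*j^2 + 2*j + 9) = -6*j^4 - j^3 + 9*j^2 + 7*j - 11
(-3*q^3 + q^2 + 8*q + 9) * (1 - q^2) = 3*q^5 - q^4 - 11*q^3 - 8*q^2 + 8*q + 9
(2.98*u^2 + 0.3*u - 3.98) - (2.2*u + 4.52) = 2.98*u^2 - 1.9*u - 8.5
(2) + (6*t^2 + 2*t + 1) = 6*t^2 + 2*t + 3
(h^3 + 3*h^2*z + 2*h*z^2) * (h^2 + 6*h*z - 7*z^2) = h^5 + 9*h^4*z + 13*h^3*z^2 - 9*h^2*z^3 - 14*h*z^4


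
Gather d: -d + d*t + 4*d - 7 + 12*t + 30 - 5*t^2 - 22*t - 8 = d*(t + 3) - 5*t^2 - 10*t + 15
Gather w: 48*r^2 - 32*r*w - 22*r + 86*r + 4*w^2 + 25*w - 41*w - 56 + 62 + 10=48*r^2 + 64*r + 4*w^2 + w*(-32*r - 16) + 16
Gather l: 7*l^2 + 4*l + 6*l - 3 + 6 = 7*l^2 + 10*l + 3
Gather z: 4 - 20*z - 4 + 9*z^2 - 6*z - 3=9*z^2 - 26*z - 3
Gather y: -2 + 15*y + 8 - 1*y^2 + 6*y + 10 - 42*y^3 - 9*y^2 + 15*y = -42*y^3 - 10*y^2 + 36*y + 16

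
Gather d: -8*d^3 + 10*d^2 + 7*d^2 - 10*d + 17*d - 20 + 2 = -8*d^3 + 17*d^2 + 7*d - 18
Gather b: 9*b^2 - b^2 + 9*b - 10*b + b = 8*b^2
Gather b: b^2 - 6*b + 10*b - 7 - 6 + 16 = b^2 + 4*b + 3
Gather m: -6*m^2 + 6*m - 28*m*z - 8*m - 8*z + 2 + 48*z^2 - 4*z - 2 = -6*m^2 + m*(-28*z - 2) + 48*z^2 - 12*z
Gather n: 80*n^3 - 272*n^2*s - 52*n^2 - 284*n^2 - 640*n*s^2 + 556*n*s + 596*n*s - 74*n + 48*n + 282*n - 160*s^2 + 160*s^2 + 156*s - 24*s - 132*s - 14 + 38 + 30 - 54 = 80*n^3 + n^2*(-272*s - 336) + n*(-640*s^2 + 1152*s + 256)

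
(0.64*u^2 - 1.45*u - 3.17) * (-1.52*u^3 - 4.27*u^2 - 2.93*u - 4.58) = -0.9728*u^5 - 0.5288*u^4 + 9.1347*u^3 + 14.8532*u^2 + 15.9291*u + 14.5186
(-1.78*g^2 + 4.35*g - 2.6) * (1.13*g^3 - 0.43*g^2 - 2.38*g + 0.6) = -2.0114*g^5 + 5.6809*g^4 - 0.5721*g^3 - 10.303*g^2 + 8.798*g - 1.56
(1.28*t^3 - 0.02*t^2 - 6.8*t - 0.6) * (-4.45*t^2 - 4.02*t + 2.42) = -5.696*t^5 - 5.0566*t^4 + 33.438*t^3 + 29.9576*t^2 - 14.044*t - 1.452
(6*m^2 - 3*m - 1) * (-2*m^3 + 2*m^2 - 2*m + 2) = -12*m^5 + 18*m^4 - 16*m^3 + 16*m^2 - 4*m - 2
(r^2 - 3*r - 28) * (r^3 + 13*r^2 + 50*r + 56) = r^5 + 10*r^4 - 17*r^3 - 458*r^2 - 1568*r - 1568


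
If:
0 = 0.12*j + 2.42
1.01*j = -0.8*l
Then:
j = -20.17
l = 25.46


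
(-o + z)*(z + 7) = -o*z - 7*o + z^2 + 7*z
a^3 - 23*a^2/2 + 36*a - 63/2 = (a - 7)*(a - 3)*(a - 3/2)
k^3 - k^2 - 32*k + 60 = (k - 5)*(k - 2)*(k + 6)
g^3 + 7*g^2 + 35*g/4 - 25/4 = (g - 1/2)*(g + 5/2)*(g + 5)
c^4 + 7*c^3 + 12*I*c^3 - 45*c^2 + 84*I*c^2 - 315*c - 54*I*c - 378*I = (c + 7)*(c + 3*I)^2*(c + 6*I)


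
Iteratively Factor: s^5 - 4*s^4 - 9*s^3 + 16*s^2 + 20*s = (s + 2)*(s^4 - 6*s^3 + 3*s^2 + 10*s) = s*(s + 2)*(s^3 - 6*s^2 + 3*s + 10) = s*(s - 2)*(s + 2)*(s^2 - 4*s - 5) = s*(s - 5)*(s - 2)*(s + 2)*(s + 1)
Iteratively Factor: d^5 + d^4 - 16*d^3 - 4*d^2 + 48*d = (d - 3)*(d^4 + 4*d^3 - 4*d^2 - 16*d) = (d - 3)*(d - 2)*(d^3 + 6*d^2 + 8*d) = (d - 3)*(d - 2)*(d + 2)*(d^2 + 4*d) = d*(d - 3)*(d - 2)*(d + 2)*(d + 4)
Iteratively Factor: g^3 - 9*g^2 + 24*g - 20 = (g - 2)*(g^2 - 7*g + 10) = (g - 5)*(g - 2)*(g - 2)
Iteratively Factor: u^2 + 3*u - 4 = (u - 1)*(u + 4)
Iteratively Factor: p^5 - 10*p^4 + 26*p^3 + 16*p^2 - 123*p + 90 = (p - 1)*(p^4 - 9*p^3 + 17*p^2 + 33*p - 90) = (p - 3)*(p - 1)*(p^3 - 6*p^2 - p + 30) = (p - 3)*(p - 1)*(p + 2)*(p^2 - 8*p + 15) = (p - 5)*(p - 3)*(p - 1)*(p + 2)*(p - 3)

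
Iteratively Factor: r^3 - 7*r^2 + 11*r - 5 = (r - 1)*(r^2 - 6*r + 5) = (r - 5)*(r - 1)*(r - 1)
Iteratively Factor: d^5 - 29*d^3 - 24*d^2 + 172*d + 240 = (d + 2)*(d^4 - 2*d^3 - 25*d^2 + 26*d + 120) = (d - 3)*(d + 2)*(d^3 + d^2 - 22*d - 40) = (d - 3)*(d + 2)*(d + 4)*(d^2 - 3*d - 10) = (d - 3)*(d + 2)^2*(d + 4)*(d - 5)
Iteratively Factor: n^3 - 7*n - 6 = (n + 2)*(n^2 - 2*n - 3) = (n + 1)*(n + 2)*(n - 3)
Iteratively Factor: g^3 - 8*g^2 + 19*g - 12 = (g - 1)*(g^2 - 7*g + 12) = (g - 4)*(g - 1)*(g - 3)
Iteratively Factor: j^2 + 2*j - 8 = (j - 2)*(j + 4)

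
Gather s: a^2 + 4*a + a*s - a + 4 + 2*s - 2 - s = a^2 + 3*a + s*(a + 1) + 2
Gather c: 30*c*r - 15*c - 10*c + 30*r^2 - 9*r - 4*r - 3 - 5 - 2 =c*(30*r - 25) + 30*r^2 - 13*r - 10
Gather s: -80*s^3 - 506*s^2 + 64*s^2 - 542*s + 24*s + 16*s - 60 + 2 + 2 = -80*s^3 - 442*s^2 - 502*s - 56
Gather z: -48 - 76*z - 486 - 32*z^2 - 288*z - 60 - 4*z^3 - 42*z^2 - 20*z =-4*z^3 - 74*z^2 - 384*z - 594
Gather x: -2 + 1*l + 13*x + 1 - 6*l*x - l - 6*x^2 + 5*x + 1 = -6*x^2 + x*(18 - 6*l)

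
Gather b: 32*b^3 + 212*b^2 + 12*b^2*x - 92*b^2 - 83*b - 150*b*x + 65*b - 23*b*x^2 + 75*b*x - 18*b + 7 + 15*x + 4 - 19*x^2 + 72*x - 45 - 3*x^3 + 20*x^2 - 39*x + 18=32*b^3 + b^2*(12*x + 120) + b*(-23*x^2 - 75*x - 36) - 3*x^3 + x^2 + 48*x - 16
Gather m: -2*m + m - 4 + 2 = -m - 2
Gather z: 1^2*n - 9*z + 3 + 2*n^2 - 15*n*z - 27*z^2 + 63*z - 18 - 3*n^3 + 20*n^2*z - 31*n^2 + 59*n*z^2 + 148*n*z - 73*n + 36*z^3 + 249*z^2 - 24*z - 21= -3*n^3 - 29*n^2 - 72*n + 36*z^3 + z^2*(59*n + 222) + z*(20*n^2 + 133*n + 30) - 36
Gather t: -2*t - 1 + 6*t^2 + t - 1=6*t^2 - t - 2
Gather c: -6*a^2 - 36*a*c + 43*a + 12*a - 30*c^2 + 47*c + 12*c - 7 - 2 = -6*a^2 + 55*a - 30*c^2 + c*(59 - 36*a) - 9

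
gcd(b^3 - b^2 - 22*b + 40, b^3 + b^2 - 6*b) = b - 2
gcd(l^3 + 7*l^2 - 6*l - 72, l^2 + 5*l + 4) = l + 4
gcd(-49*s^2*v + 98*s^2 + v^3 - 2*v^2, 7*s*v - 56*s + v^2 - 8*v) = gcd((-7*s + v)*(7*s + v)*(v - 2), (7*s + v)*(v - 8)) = 7*s + v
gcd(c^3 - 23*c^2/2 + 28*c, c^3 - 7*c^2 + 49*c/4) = c^2 - 7*c/2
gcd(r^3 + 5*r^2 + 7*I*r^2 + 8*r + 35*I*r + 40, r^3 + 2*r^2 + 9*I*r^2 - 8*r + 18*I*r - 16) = r + 8*I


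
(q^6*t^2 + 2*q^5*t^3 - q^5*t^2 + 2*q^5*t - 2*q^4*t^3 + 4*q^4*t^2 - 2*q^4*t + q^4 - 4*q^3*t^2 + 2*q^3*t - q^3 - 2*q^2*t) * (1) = q^6*t^2 + 2*q^5*t^3 - q^5*t^2 + 2*q^5*t - 2*q^4*t^3 + 4*q^4*t^2 - 2*q^4*t + q^4 - 4*q^3*t^2 + 2*q^3*t - q^3 - 2*q^2*t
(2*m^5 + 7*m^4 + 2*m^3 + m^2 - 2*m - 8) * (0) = 0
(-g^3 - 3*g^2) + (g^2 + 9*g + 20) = -g^3 - 2*g^2 + 9*g + 20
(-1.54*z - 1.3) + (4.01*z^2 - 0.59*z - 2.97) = 4.01*z^2 - 2.13*z - 4.27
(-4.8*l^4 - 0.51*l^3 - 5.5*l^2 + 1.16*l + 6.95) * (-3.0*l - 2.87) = 14.4*l^5 + 15.306*l^4 + 17.9637*l^3 + 12.305*l^2 - 24.1792*l - 19.9465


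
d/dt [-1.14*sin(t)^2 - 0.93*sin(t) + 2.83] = -(2.28*sin(t) + 0.93)*cos(t)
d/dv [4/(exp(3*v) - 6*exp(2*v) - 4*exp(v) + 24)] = (-12*exp(2*v) + 48*exp(v) + 16)*exp(v)/(exp(3*v) - 6*exp(2*v) - 4*exp(v) + 24)^2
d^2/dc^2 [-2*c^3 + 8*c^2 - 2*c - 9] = 16 - 12*c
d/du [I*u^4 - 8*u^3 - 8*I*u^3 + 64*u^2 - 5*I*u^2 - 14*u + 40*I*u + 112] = 4*I*u^3 + u^2*(-24 - 24*I) + u*(128 - 10*I) - 14 + 40*I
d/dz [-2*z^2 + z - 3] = 1 - 4*z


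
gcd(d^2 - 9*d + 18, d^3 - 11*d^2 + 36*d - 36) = d^2 - 9*d + 18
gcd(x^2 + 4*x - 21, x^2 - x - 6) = x - 3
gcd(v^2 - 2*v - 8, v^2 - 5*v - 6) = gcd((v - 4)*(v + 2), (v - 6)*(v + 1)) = 1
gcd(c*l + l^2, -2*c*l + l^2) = l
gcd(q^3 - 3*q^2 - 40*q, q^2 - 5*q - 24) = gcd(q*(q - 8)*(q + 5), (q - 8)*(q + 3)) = q - 8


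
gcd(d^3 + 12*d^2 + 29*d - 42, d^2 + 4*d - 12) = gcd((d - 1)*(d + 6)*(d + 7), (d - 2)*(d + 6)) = d + 6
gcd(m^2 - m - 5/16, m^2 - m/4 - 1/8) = m + 1/4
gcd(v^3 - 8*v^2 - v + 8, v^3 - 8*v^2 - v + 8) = v^3 - 8*v^2 - v + 8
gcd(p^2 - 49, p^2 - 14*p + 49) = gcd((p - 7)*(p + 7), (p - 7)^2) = p - 7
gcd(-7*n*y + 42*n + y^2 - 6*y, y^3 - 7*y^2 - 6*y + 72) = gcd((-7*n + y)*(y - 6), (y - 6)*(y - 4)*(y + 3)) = y - 6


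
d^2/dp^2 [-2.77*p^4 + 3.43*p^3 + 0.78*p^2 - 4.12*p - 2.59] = -33.24*p^2 + 20.58*p + 1.56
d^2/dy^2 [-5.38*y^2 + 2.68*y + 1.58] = -10.7600000000000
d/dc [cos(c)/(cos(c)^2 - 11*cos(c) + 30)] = (cos(c)^2 - 30)*sin(c)/((cos(c) - 6)^2*(cos(c) - 5)^2)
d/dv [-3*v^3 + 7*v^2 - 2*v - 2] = -9*v^2 + 14*v - 2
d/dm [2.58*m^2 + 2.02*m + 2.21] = 5.16*m + 2.02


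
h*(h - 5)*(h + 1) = h^3 - 4*h^2 - 5*h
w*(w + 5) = w^2 + 5*w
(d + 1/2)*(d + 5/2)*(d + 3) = d^3 + 6*d^2 + 41*d/4 + 15/4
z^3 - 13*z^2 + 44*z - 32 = (z - 8)*(z - 4)*(z - 1)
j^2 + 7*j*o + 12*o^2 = (j + 3*o)*(j + 4*o)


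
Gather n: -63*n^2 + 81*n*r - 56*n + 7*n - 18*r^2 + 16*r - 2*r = -63*n^2 + n*(81*r - 49) - 18*r^2 + 14*r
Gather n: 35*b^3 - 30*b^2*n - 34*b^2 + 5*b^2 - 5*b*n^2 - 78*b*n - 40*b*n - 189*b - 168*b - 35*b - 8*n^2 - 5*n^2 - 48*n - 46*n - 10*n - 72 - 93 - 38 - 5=35*b^3 - 29*b^2 - 392*b + n^2*(-5*b - 13) + n*(-30*b^2 - 118*b - 104) - 208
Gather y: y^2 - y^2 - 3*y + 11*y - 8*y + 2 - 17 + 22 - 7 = 0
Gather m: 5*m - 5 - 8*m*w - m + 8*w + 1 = m*(4 - 8*w) + 8*w - 4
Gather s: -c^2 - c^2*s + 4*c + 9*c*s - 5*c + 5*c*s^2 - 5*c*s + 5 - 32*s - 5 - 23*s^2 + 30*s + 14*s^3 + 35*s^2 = -c^2 - c + 14*s^3 + s^2*(5*c + 12) + s*(-c^2 + 4*c - 2)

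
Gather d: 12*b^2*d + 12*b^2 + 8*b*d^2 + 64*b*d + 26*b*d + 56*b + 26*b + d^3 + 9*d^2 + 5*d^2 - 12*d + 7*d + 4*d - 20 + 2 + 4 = 12*b^2 + 82*b + d^3 + d^2*(8*b + 14) + d*(12*b^2 + 90*b - 1) - 14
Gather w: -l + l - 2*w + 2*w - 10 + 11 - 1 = 0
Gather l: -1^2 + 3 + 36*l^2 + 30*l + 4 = 36*l^2 + 30*l + 6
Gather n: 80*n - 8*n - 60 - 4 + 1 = 72*n - 63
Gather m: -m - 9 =-m - 9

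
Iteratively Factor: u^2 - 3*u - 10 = (u + 2)*(u - 5)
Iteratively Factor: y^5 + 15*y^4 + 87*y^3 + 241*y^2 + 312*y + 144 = (y + 4)*(y^4 + 11*y^3 + 43*y^2 + 69*y + 36) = (y + 3)*(y + 4)*(y^3 + 8*y^2 + 19*y + 12) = (y + 3)^2*(y + 4)*(y^2 + 5*y + 4) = (y + 3)^2*(y + 4)^2*(y + 1)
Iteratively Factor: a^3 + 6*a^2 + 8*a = (a + 4)*(a^2 + 2*a) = (a + 2)*(a + 4)*(a)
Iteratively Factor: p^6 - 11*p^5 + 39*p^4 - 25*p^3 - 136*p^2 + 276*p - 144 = (p - 4)*(p^5 - 7*p^4 + 11*p^3 + 19*p^2 - 60*p + 36) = (p - 4)*(p - 3)*(p^4 - 4*p^3 - p^2 + 16*p - 12) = (p - 4)*(p - 3)*(p + 2)*(p^3 - 6*p^2 + 11*p - 6) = (p - 4)*(p - 3)^2*(p + 2)*(p^2 - 3*p + 2) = (p - 4)*(p - 3)^2*(p - 2)*(p + 2)*(p - 1)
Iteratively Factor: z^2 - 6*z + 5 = (z - 1)*(z - 5)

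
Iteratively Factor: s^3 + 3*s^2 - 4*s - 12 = (s + 3)*(s^2 - 4) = (s - 2)*(s + 3)*(s + 2)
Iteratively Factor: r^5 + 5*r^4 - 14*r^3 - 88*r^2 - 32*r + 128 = (r - 4)*(r^4 + 9*r^3 + 22*r^2 - 32) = (r - 4)*(r + 4)*(r^3 + 5*r^2 + 2*r - 8) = (r - 4)*(r - 1)*(r + 4)*(r^2 + 6*r + 8) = (r - 4)*(r - 1)*(r + 4)^2*(r + 2)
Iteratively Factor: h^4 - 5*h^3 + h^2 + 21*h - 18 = (h - 3)*(h^3 - 2*h^2 - 5*h + 6) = (h - 3)*(h - 1)*(h^2 - h - 6) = (h - 3)^2*(h - 1)*(h + 2)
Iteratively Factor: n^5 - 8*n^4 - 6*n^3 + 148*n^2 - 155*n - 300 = (n + 4)*(n^4 - 12*n^3 + 42*n^2 - 20*n - 75) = (n + 1)*(n + 4)*(n^3 - 13*n^2 + 55*n - 75) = (n - 5)*(n + 1)*(n + 4)*(n^2 - 8*n + 15) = (n - 5)^2*(n + 1)*(n + 4)*(n - 3)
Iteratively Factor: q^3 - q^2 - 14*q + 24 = (q - 2)*(q^2 + q - 12) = (q - 3)*(q - 2)*(q + 4)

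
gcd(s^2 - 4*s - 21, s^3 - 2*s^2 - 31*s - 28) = s - 7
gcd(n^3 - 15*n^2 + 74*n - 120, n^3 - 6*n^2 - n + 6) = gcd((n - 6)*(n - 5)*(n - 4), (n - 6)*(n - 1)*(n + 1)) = n - 6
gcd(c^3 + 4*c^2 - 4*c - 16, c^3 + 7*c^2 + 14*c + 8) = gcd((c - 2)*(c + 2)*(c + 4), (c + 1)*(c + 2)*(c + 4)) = c^2 + 6*c + 8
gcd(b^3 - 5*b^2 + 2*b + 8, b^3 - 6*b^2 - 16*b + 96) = b - 4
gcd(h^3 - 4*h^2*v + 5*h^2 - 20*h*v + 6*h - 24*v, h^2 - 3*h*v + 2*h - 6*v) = h + 2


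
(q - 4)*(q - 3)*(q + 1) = q^3 - 6*q^2 + 5*q + 12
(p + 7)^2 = p^2 + 14*p + 49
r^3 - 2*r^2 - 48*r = r*(r - 8)*(r + 6)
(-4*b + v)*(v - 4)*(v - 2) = -4*b*v^2 + 24*b*v - 32*b + v^3 - 6*v^2 + 8*v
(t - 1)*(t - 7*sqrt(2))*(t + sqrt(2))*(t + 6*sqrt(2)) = t^4 - t^3 - 86*t^2 - 84*sqrt(2)*t + 86*t + 84*sqrt(2)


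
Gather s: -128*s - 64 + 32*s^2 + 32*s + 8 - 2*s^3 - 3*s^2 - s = -2*s^3 + 29*s^2 - 97*s - 56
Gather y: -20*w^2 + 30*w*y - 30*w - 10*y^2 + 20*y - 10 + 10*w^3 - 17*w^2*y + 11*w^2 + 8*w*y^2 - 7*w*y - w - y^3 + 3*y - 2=10*w^3 - 9*w^2 - 31*w - y^3 + y^2*(8*w - 10) + y*(-17*w^2 + 23*w + 23) - 12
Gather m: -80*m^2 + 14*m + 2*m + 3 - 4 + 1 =-80*m^2 + 16*m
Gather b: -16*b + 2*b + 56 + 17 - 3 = 70 - 14*b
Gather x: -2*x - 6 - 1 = -2*x - 7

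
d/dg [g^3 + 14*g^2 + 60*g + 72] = 3*g^2 + 28*g + 60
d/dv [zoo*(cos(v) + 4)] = zoo*sin(v)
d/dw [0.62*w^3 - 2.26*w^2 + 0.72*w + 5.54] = 1.86*w^2 - 4.52*w + 0.72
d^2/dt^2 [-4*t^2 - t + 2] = -8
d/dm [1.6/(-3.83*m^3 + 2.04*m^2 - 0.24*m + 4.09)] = (18.384*m^2 - 6.528*m + 0.384)/(3.83*m^3 - 2.04*m^2 + 0.24*m - 4.09)^2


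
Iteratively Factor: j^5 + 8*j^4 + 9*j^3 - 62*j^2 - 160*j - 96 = (j + 4)*(j^4 + 4*j^3 - 7*j^2 - 34*j - 24) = (j - 3)*(j + 4)*(j^3 + 7*j^2 + 14*j + 8) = (j - 3)*(j + 4)^2*(j^2 + 3*j + 2) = (j - 3)*(j + 2)*(j + 4)^2*(j + 1)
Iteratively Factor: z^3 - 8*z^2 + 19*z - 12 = (z - 3)*(z^2 - 5*z + 4) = (z - 3)*(z - 1)*(z - 4)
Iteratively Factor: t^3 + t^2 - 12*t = (t - 3)*(t^2 + 4*t) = (t - 3)*(t + 4)*(t)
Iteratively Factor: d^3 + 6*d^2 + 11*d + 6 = (d + 3)*(d^2 + 3*d + 2) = (d + 2)*(d + 3)*(d + 1)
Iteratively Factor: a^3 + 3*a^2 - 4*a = (a)*(a^2 + 3*a - 4) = a*(a + 4)*(a - 1)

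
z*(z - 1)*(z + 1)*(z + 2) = z^4 + 2*z^3 - z^2 - 2*z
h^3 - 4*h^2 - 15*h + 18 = (h - 6)*(h - 1)*(h + 3)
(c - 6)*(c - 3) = c^2 - 9*c + 18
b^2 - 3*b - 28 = (b - 7)*(b + 4)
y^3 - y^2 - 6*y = y*(y - 3)*(y + 2)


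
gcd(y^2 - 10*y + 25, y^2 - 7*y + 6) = 1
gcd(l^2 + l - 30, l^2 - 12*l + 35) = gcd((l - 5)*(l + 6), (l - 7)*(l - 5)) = l - 5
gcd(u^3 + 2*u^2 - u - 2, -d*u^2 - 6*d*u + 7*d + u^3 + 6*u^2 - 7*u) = u - 1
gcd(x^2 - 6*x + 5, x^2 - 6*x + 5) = x^2 - 6*x + 5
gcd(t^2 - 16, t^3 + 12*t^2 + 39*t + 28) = t + 4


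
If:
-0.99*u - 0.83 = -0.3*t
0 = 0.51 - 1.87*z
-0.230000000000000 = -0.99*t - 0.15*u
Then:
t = 0.34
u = -0.73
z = 0.27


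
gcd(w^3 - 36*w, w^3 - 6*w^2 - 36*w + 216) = w^2 - 36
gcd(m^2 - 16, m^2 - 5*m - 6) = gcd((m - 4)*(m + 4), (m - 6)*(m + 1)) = 1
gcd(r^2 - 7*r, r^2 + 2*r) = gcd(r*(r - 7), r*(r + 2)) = r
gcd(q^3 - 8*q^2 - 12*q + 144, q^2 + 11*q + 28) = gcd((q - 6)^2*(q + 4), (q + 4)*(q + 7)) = q + 4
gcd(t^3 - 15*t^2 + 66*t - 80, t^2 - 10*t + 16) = t^2 - 10*t + 16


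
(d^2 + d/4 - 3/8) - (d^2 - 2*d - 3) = 9*d/4 + 21/8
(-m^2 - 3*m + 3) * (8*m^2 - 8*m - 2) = -8*m^4 - 16*m^3 + 50*m^2 - 18*m - 6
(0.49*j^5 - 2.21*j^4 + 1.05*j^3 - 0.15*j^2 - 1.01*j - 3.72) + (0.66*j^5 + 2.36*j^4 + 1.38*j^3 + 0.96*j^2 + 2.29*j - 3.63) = 1.15*j^5 + 0.15*j^4 + 2.43*j^3 + 0.81*j^2 + 1.28*j - 7.35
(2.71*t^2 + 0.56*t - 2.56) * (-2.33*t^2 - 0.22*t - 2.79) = -6.3143*t^4 - 1.901*t^3 - 1.7193*t^2 - 0.9992*t + 7.1424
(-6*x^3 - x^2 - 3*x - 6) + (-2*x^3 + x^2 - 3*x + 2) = -8*x^3 - 6*x - 4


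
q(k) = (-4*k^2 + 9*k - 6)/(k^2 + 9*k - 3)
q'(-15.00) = -1.41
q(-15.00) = -11.97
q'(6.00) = -0.18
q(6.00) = -1.10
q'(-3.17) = -1.17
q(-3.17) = 3.48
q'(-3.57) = -1.35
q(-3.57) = 3.98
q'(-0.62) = -0.19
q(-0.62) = 1.60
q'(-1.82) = -0.73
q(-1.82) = 2.22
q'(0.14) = 10.53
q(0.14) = 2.80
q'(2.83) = -0.25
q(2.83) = -0.41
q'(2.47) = -0.25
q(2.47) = -0.32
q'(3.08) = -0.25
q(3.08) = -0.47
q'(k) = (9 - 8*k)/(k^2 + 9*k - 3) + (-2*k - 9)*(-4*k^2 + 9*k - 6)/(k^2 + 9*k - 3)^2 = 9*(-5*k^2 + 4*k + 3)/(k^4 + 18*k^3 + 75*k^2 - 54*k + 9)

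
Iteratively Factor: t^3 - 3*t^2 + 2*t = (t - 2)*(t^2 - t) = (t - 2)*(t - 1)*(t)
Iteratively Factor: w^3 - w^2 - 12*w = (w - 4)*(w^2 + 3*w) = (w - 4)*(w + 3)*(w)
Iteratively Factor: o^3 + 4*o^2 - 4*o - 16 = (o + 2)*(o^2 + 2*o - 8) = (o - 2)*(o + 2)*(o + 4)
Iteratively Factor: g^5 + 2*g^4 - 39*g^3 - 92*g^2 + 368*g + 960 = (g + 3)*(g^4 - g^3 - 36*g^2 + 16*g + 320) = (g - 4)*(g + 3)*(g^3 + 3*g^2 - 24*g - 80) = (g - 4)*(g + 3)*(g + 4)*(g^2 - g - 20) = (g - 5)*(g - 4)*(g + 3)*(g + 4)*(g + 4)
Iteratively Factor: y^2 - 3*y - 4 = (y - 4)*(y + 1)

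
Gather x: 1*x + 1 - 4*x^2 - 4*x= -4*x^2 - 3*x + 1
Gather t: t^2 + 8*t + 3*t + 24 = t^2 + 11*t + 24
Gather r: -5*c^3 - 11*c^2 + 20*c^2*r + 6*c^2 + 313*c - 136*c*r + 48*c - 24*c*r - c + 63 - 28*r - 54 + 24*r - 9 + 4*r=-5*c^3 - 5*c^2 + 360*c + r*(20*c^2 - 160*c)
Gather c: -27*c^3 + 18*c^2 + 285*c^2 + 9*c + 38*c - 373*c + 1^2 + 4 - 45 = -27*c^3 + 303*c^2 - 326*c - 40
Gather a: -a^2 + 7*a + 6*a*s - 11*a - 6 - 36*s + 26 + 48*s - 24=-a^2 + a*(6*s - 4) + 12*s - 4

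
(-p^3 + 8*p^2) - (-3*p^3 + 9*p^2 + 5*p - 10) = 2*p^3 - p^2 - 5*p + 10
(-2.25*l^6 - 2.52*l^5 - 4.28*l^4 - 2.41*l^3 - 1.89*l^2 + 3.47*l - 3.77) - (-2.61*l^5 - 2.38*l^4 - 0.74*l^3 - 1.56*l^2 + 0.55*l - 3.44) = -2.25*l^6 + 0.0899999999999999*l^5 - 1.9*l^4 - 1.67*l^3 - 0.33*l^2 + 2.92*l - 0.33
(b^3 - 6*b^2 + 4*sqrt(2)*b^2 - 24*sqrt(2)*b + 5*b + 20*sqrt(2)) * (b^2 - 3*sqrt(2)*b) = b^5 - 6*b^4 + sqrt(2)*b^4 - 19*b^3 - 6*sqrt(2)*b^3 + 5*sqrt(2)*b^2 + 144*b^2 - 120*b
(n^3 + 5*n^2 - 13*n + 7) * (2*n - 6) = 2*n^4 + 4*n^3 - 56*n^2 + 92*n - 42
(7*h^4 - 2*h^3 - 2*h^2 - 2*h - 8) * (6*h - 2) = 42*h^5 - 26*h^4 - 8*h^3 - 8*h^2 - 44*h + 16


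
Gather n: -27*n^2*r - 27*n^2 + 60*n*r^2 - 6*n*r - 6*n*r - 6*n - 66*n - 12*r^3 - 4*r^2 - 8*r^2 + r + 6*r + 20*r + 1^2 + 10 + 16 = n^2*(-27*r - 27) + n*(60*r^2 - 12*r - 72) - 12*r^3 - 12*r^2 + 27*r + 27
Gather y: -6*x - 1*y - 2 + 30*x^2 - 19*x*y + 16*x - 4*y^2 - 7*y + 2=30*x^2 + 10*x - 4*y^2 + y*(-19*x - 8)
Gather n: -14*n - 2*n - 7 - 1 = -16*n - 8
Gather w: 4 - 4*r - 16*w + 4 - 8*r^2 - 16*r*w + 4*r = -8*r^2 + w*(-16*r - 16) + 8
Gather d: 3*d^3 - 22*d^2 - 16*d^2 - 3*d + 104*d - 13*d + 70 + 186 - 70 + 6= 3*d^3 - 38*d^2 + 88*d + 192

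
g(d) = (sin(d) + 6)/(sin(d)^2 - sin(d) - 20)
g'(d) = (-2*sin(d)*cos(d) + cos(d))*(sin(d) + 6)/(sin(d)^2 - sin(d) - 20)^2 + cos(d)/(sin(d)^2 - sin(d) - 20)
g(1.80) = -0.35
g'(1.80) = 0.02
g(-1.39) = -0.28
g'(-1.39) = -0.00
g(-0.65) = -0.28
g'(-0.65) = -0.02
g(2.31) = -0.33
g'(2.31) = 0.04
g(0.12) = -0.30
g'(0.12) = -0.04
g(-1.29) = -0.28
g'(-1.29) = -0.00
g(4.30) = -0.28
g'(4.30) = 0.00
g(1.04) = -0.34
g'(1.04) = -0.03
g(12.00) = -0.28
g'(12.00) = -0.02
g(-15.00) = -0.28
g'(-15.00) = 0.01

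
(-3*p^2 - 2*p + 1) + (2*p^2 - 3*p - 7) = -p^2 - 5*p - 6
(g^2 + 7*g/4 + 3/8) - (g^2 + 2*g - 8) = 67/8 - g/4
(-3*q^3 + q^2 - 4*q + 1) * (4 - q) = 3*q^4 - 13*q^3 + 8*q^2 - 17*q + 4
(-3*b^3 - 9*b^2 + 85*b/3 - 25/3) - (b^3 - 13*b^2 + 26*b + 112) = -4*b^3 + 4*b^2 + 7*b/3 - 361/3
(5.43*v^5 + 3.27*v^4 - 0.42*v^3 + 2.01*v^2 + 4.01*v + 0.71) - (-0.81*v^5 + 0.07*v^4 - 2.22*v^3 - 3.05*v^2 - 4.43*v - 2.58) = 6.24*v^5 + 3.2*v^4 + 1.8*v^3 + 5.06*v^2 + 8.44*v + 3.29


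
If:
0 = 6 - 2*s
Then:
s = 3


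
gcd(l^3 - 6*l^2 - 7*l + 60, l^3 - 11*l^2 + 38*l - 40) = l^2 - 9*l + 20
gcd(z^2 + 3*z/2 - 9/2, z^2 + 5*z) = 1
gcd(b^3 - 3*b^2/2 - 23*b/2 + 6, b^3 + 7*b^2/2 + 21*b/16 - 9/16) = b + 3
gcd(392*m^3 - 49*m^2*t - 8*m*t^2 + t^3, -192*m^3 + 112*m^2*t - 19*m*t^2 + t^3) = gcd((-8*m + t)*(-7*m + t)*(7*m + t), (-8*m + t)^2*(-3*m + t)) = -8*m + t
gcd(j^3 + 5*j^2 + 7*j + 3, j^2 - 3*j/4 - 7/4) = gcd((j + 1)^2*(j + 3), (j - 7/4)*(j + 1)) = j + 1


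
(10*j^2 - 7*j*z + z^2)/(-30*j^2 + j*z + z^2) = (-2*j + z)/(6*j + z)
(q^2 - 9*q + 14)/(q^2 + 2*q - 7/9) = 9*(q^2 - 9*q + 14)/(9*q^2 + 18*q - 7)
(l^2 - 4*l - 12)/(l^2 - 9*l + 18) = (l + 2)/(l - 3)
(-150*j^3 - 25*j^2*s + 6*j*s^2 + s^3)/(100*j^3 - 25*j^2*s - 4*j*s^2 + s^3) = (6*j + s)/(-4*j + s)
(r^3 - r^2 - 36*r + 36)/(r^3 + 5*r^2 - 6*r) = (r - 6)/r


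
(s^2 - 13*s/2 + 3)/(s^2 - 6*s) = (s - 1/2)/s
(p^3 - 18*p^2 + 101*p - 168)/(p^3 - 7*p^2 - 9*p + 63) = (p - 8)/(p + 3)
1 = 1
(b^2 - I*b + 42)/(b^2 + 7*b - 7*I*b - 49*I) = (b + 6*I)/(b + 7)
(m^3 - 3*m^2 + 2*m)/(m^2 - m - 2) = m*(m - 1)/(m + 1)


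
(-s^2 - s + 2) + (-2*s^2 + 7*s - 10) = -3*s^2 + 6*s - 8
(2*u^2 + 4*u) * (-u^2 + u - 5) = -2*u^4 - 2*u^3 - 6*u^2 - 20*u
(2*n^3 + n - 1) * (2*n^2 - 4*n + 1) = 4*n^5 - 8*n^4 + 4*n^3 - 6*n^2 + 5*n - 1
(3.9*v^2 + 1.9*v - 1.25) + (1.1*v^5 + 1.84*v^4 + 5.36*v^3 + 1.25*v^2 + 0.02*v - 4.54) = 1.1*v^5 + 1.84*v^4 + 5.36*v^3 + 5.15*v^2 + 1.92*v - 5.79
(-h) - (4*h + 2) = -5*h - 2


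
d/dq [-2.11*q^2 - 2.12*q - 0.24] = -4.22*q - 2.12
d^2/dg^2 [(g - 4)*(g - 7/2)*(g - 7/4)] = 6*g - 37/2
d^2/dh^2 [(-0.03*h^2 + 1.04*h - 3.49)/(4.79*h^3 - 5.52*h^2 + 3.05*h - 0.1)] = (-1.376646*h^6 + 143.171184*h^5 - 1123.25979*h^4 + 1508.233604*h^3 - 937.895826*h^2 + 339.0711*h - 60.44469)/(109.902239*h^9 - 379.954296*h^8 + 647.798163*h^7 - 658.946478*h^6 + 428.345565*h^5 - 171.95622*h^4 + 38.617925*h^3 - 2.95635*h^2 + 0.0915*h - 0.001)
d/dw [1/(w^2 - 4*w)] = 2*(2 - w)/(w^2*(w - 4)^2)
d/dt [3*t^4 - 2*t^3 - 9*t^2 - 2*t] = 12*t^3 - 6*t^2 - 18*t - 2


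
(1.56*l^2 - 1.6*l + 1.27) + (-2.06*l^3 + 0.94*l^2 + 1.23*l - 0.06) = -2.06*l^3 + 2.5*l^2 - 0.37*l + 1.21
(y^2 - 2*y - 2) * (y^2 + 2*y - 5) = y^4 - 11*y^2 + 6*y + 10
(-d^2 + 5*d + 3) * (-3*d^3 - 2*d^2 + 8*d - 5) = 3*d^5 - 13*d^4 - 27*d^3 + 39*d^2 - d - 15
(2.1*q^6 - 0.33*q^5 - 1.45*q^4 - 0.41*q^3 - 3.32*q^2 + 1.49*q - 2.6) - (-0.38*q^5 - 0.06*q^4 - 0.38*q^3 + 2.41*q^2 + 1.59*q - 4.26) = 2.1*q^6 + 0.05*q^5 - 1.39*q^4 - 0.03*q^3 - 5.73*q^2 - 0.1*q + 1.66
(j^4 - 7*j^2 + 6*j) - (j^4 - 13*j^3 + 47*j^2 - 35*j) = 13*j^3 - 54*j^2 + 41*j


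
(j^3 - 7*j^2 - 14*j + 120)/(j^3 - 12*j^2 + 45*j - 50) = (j^2 - 2*j - 24)/(j^2 - 7*j + 10)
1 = 1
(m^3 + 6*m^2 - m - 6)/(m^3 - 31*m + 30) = (m + 1)/(m - 5)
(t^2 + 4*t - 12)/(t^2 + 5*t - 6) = (t - 2)/(t - 1)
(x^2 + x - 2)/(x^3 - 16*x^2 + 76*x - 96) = (x^2 + x - 2)/(x^3 - 16*x^2 + 76*x - 96)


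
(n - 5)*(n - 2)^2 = n^3 - 9*n^2 + 24*n - 20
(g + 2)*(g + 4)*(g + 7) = g^3 + 13*g^2 + 50*g + 56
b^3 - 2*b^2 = b^2*(b - 2)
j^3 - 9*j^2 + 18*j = j*(j - 6)*(j - 3)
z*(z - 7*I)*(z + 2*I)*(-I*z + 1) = -I*z^4 - 4*z^3 - 19*I*z^2 + 14*z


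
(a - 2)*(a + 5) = a^2 + 3*a - 10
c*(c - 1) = c^2 - c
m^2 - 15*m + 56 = (m - 8)*(m - 7)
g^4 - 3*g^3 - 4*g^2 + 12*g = g*(g - 3)*(g - 2)*(g + 2)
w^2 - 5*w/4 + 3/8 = (w - 3/4)*(w - 1/2)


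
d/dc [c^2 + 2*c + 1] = 2*c + 2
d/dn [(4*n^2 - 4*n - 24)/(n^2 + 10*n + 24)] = 4*(11*n^2 + 60*n + 36)/(n^4 + 20*n^3 + 148*n^2 + 480*n + 576)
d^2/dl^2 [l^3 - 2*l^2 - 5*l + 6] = 6*l - 4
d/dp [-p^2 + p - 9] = 1 - 2*p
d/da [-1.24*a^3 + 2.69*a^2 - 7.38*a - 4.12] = -3.72*a^2 + 5.38*a - 7.38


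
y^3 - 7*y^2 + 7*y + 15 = (y - 5)*(y - 3)*(y + 1)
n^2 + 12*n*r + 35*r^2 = (n + 5*r)*(n + 7*r)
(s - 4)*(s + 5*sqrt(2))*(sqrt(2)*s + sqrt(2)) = sqrt(2)*s^3 - 3*sqrt(2)*s^2 + 10*s^2 - 30*s - 4*sqrt(2)*s - 40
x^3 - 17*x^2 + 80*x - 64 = (x - 8)^2*(x - 1)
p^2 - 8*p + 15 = (p - 5)*(p - 3)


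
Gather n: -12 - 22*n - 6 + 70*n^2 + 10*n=70*n^2 - 12*n - 18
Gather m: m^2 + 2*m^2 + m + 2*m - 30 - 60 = 3*m^2 + 3*m - 90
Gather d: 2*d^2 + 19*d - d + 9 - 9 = 2*d^2 + 18*d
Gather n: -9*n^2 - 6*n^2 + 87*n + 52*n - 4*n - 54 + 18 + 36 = -15*n^2 + 135*n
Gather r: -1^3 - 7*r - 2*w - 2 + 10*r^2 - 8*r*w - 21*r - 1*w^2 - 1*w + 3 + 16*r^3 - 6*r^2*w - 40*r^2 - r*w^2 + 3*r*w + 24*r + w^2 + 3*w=16*r^3 + r^2*(-6*w - 30) + r*(-w^2 - 5*w - 4)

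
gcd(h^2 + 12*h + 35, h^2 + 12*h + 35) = h^2 + 12*h + 35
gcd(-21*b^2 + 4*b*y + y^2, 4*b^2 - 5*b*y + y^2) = 1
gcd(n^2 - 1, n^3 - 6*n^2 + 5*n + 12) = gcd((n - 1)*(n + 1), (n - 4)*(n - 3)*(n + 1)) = n + 1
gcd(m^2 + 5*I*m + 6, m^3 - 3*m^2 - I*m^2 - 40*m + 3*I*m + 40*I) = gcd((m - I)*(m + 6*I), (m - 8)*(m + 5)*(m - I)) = m - I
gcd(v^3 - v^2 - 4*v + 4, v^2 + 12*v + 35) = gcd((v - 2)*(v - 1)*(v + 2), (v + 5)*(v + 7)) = 1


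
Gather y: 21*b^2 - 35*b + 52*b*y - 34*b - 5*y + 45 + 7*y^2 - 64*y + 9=21*b^2 - 69*b + 7*y^2 + y*(52*b - 69) + 54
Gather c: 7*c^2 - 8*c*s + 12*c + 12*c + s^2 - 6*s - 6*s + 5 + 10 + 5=7*c^2 + c*(24 - 8*s) + s^2 - 12*s + 20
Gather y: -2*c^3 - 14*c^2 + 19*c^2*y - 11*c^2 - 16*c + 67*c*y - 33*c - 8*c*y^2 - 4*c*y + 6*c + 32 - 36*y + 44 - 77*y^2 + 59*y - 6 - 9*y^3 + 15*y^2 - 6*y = -2*c^3 - 25*c^2 - 43*c - 9*y^3 + y^2*(-8*c - 62) + y*(19*c^2 + 63*c + 17) + 70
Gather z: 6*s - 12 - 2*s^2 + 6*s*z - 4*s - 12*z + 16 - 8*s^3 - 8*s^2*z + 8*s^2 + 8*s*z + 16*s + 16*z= -8*s^3 + 6*s^2 + 18*s + z*(-8*s^2 + 14*s + 4) + 4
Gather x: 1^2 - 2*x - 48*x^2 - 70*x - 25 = -48*x^2 - 72*x - 24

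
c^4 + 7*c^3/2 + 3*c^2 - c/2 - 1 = (c - 1/2)*(c + 1)^2*(c + 2)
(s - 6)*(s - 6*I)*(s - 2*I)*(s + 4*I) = s^4 - 6*s^3 - 4*I*s^3 + 20*s^2 + 24*I*s^2 - 120*s - 48*I*s + 288*I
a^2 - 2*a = a*(a - 2)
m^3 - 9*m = m*(m - 3)*(m + 3)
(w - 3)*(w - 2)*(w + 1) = w^3 - 4*w^2 + w + 6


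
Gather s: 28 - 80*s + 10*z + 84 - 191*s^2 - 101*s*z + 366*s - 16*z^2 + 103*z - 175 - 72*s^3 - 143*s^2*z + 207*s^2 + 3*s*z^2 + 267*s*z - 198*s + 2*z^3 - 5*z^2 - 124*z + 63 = -72*s^3 + s^2*(16 - 143*z) + s*(3*z^2 + 166*z + 88) + 2*z^3 - 21*z^2 - 11*z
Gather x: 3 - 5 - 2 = -4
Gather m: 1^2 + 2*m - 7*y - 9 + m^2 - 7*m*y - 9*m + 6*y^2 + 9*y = m^2 + m*(-7*y - 7) + 6*y^2 + 2*y - 8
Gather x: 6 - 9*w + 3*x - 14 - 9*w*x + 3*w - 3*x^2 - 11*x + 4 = -6*w - 3*x^2 + x*(-9*w - 8) - 4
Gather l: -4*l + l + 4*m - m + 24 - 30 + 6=-3*l + 3*m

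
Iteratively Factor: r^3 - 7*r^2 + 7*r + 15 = (r - 3)*(r^2 - 4*r - 5) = (r - 5)*(r - 3)*(r + 1)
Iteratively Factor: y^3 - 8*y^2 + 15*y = (y - 3)*(y^2 - 5*y) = (y - 5)*(y - 3)*(y)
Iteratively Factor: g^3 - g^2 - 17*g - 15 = (g + 3)*(g^2 - 4*g - 5) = (g - 5)*(g + 3)*(g + 1)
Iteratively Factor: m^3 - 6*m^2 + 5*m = (m - 1)*(m^2 - 5*m) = m*(m - 1)*(m - 5)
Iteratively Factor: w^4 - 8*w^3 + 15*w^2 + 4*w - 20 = (w + 1)*(w^3 - 9*w^2 + 24*w - 20) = (w - 2)*(w + 1)*(w^2 - 7*w + 10) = (w - 5)*(w - 2)*(w + 1)*(w - 2)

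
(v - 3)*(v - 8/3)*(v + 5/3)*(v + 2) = v^4 - 2*v^3 - 85*v^2/9 + 94*v/9 + 80/3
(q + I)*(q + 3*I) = q^2 + 4*I*q - 3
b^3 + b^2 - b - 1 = (b - 1)*(b + 1)^2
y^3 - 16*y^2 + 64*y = y*(y - 8)^2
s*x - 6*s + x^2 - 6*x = (s + x)*(x - 6)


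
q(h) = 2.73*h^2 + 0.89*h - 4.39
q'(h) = 5.46*h + 0.89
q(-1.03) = -2.41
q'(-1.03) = -4.73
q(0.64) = -2.70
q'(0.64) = 4.38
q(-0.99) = -2.60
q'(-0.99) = -4.52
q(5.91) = 96.22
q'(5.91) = 33.16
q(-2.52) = 10.70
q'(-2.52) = -12.87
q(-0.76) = -3.49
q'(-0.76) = -3.26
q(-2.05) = 5.26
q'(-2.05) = -10.30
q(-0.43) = -4.27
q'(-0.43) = -1.46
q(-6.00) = 88.55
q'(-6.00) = -31.87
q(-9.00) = 208.73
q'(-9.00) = -48.25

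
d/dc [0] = 0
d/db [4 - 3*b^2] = -6*b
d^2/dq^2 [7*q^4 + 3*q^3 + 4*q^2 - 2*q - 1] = 84*q^2 + 18*q + 8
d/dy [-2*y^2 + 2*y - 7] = 2 - 4*y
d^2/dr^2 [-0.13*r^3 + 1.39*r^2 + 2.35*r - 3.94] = 2.78 - 0.78*r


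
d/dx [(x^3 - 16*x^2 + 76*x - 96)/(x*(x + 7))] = (x^4 + 14*x^3 - 188*x^2 + 192*x + 672)/(x^2*(x^2 + 14*x + 49))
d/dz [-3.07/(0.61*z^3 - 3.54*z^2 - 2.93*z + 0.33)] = (5.6181*z^2 - 21.7356*z - 8.9951)/(0.61*z^3 - 3.54*z^2 - 2.93*z + 0.33)^2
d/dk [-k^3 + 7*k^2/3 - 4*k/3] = -3*k^2 + 14*k/3 - 4/3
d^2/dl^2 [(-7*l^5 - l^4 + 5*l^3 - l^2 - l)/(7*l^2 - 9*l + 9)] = 2*(-1029*l^7 + 3479*l^6 - 7182*l^5 + 8073*l^4 - 5044*l^3 - 1512*l^2 + 1404*l - 162)/(343*l^6 - 1323*l^5 + 3024*l^4 - 4131*l^3 + 3888*l^2 - 2187*l + 729)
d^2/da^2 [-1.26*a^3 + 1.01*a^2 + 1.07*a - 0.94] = 2.02 - 7.56*a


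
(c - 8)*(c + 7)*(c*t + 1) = c^3*t - c^2*t + c^2 - 56*c*t - c - 56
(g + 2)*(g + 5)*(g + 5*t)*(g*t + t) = g^4*t + 5*g^3*t^2 + 8*g^3*t + 40*g^2*t^2 + 17*g^2*t + 85*g*t^2 + 10*g*t + 50*t^2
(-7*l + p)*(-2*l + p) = 14*l^2 - 9*l*p + p^2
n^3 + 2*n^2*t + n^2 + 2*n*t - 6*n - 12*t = (n - 2)*(n + 3)*(n + 2*t)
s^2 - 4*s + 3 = (s - 3)*(s - 1)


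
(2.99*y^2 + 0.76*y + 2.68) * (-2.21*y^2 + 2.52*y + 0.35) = -6.6079*y^4 + 5.8552*y^3 - 2.9611*y^2 + 7.0196*y + 0.938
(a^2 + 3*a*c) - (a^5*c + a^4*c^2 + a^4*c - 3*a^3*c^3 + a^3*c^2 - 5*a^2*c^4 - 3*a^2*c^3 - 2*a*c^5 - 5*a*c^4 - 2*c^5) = -a^5*c - a^4*c^2 - a^4*c + 3*a^3*c^3 - a^3*c^2 + 5*a^2*c^4 + 3*a^2*c^3 + a^2 + 2*a*c^5 + 5*a*c^4 + 3*a*c + 2*c^5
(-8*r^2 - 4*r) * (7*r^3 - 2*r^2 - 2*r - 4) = -56*r^5 - 12*r^4 + 24*r^3 + 40*r^2 + 16*r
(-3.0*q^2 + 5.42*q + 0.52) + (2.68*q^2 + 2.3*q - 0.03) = -0.32*q^2 + 7.72*q + 0.49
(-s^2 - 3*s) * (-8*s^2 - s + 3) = 8*s^4 + 25*s^3 - 9*s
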